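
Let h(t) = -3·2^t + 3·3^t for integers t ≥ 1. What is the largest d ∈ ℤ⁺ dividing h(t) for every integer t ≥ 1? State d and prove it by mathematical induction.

d = 3

Computing the first values: h(1) = 3 and h(2) = 15; gcd(3, 15) = 3, so d ≤ 3.
We prove 3 | -3·2^t + 3·3^t for all t ≥ 1 by induction on t.
For the base case t = 1: h(1) = 3 = 3·(1), so 3 | h(1).
Suppose the result is true for t = j, i.e. 3 | h(j). Then
h(j+1) − 3·h(j) = (-3·2^(j+1) + 3·3^(j+1)) − 3·(-3·2^j + 3·3^j) = (-3)·2^j·(2 − 3) = (3)·2^j. Since 3 | h(j) by the inductive hypothesis, 3 | 3·h(j); and 3 | 3 since 3 = 3·1. Therefore 3 | h(j+1).
By induction, the statement is established for all t ≥ 1.
Therefore the largest such d is 3.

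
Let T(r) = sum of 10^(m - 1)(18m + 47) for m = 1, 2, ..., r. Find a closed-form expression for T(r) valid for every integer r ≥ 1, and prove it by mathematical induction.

We claim T(r) = 10^r(2r + 5) - 5 for all r ≥ 1.
Base step (r = 1): T(1) = 65, and the closed form gives 65. They agree.
Inductive step: assume the claim holds for r = m, so T(m) = 10^m(2m + 5) - 5.
Then T(m+1) = T(m) + (10^m(18m + 65)) = (10^m(2m + 5) - 5) + (10^m(18m + 65)).
Simplifying, T(m+1) = 20·10^m·m + 70·10^m - 5 = 10^(m+1)(2(m+1) + 5) - 5,
which is the closed form with r = m+1.
By the principle of mathematical induction, the result holds for all r ≥ 1.

T(r) = 10^r(2r + 5) - 5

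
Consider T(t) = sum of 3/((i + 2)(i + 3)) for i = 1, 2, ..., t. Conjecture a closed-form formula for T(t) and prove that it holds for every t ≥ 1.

T(t) = t/(t + 3)

We claim T(t) = t/(t + 3) for all t ≥ 1.
Base case (t = 1): T(1) = 1/4, and the closed form gives 1/4. They agree.
Suppose the result is true for t = i, so T(i) = i/(i + 3).
Then T(i+1) = T(i) + (3/((i + 3)(i + 4))) = (i/(i + 3)) + (3/((i + 3)(i + 4))).
Simplifying, T(i+1) = (i + 1)/(i + 4) = (i+1)/((i+1) + 3),
which is the closed form with t = i+1.
By the principle of mathematical induction, the result holds for all t ≥ 1.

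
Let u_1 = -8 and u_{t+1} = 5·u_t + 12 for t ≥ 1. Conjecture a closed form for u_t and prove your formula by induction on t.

Computing the first terms: u_1 = -8, u_2 = -28, u_3 = -128. This suggests u_t = -5^t - 3.
Base step (t = 1): the formula gives -8 = -8 = u_1.
Inductive step: assume the claim holds for t = i, so u_i = -5^i - 3.
Then u_{i+1} = 5·u_i + 12 = 5·(-5^i - 3) + 12 = -5^(i + 1) - 3,
which is the claimed formula at t = i+1.
By the principle of mathematical induction, the result holds for all t ≥ 1.

u_t = -5^t - 3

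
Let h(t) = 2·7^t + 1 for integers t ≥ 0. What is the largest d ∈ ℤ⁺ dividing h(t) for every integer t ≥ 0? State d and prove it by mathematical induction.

Computing the first values: h(0) = 3 and h(1) = 15; gcd(3, 15) = 3, so d ≤ 3.
We prove 3 | 2·7^t + 1 for all t ≥ 0 by induction on t.
Base step (t = 0): h(0) = 3 = 3·(1), so 3 | h(0).
For the inductive step, assume it holds for an arbitrary p ≥ 0, i.e. 3 | h(p). Then
h(p+1) = 2·7^(p+1) + 1 = 7·(2·7^p + 1) - 6 = 7·h(p) - 6. The first term is divisible by 3 by the inductive hypothesis, and -6 is divisible by 3. Hence 3 | h(p+1).
Hence, by induction on t, the claim holds for every t ≥ 0.
Therefore the largest such d is 3.

d = 3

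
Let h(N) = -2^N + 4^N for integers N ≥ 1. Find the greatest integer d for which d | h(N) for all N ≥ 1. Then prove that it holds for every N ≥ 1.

d = 2

Computing the first values: h(1) = 2 and h(2) = 12; gcd(2, 12) = 2, so d ≤ 2.
We prove 2 | -2^N + 4^N for all N ≥ 1 by induction on N.
When N = 1: h(1) = 2 = 2·(1), so 2 | h(1).
Suppose the result is true for N = k, i.e. 2 | h(k). Then
4^{k+1} − 2^{k+1} = 4·4^k − 2·2^k = 4·(4^k − 2^k) + (2)·2^k. The first term is divisible by 2 by the inductive hypothesis, and the second term (2)·2^k is divisible by 2 since 2 | 2. Hence 2 | h(k+1).
Hence, by induction on N, the claim holds for every N ≥ 1.
Therefore the largest such d is 2.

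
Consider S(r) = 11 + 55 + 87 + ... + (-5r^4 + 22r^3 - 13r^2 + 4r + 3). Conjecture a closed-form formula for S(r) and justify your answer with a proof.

We claim S(r) = -r(r^4 - 3r^3 - 5r^2 - r - 3) for all r ≥ 1.
Base step (r = 1): S(1) = 11, and the closed form gives 11. They agree.
Inductive step: suppose the statement holds for some m ≥ 1, so S(m) = m(-m^4 + 3m^3 + 5m^2 + m + 3).
Then S(m+1) = S(m) + (-5m^4 + 2m^3 + 23m^2 + 24m + 11) = (m(-m^4 + 3m^3 + 5m^2 + m + 3)) + (-5m^4 + 2m^3 + 23m^2 + 24m + 11).
Simplifying, S(m+1) = -(m + 1)(m^4 + m^3 - 8m^2 - 16m - 11) = -(m+1)((m+1)^4 - 3(m+1)^3 - 5(m+1)^2 - (m+1) - 3),
which is the closed form with r = m+1.
Hence, by induction on r, the claim holds for every r ≥ 1.

S(r) = -r(r^4 - 3r^3 - 5r^2 - r - 3)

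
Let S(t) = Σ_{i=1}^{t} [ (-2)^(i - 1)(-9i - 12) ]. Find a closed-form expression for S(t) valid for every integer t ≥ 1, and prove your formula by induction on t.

We claim S(t) = (-2)^t(3t + 5) - 5 for all t ≥ 1.
When t = 1: S(1) = -21, and the closed form gives -21. They agree.
Inductive step: assume the claim holds for t = i, so S(i) = (-2)^i(3i + 5) - 5.
Then S(i+1) = S(i) + ((-2)^i(-9i - 21)) = ((-2)^i(3i + 5) - 5) + ((-2)^i(-9i - 21)).
Simplifying, S(i+1) = -6(-2)^i·i - 16(-2)^i - 5 = (-2)^(i+1)(3(i+1) + 5) - 5,
which is the closed form with t = i+1.
Hence, by induction on t, the claim holds for every t ≥ 1.

S(t) = (-2)^t(3t + 5) - 5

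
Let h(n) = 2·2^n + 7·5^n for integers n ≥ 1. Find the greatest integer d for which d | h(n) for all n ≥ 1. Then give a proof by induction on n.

d = 3

Computing the first values: h(1) = 39 and h(2) = 183; gcd(39, 183) = 3, so d ≤ 3.
We prove 3 | 2·2^n + 7·5^n for all n ≥ 1 by induction on n.
For the base case n = 1: h(1) = 39 = 3·(13), so 3 | h(1).
Inductive step: assume the claim holds for n = p, i.e. 3 | h(p). Then
h(p+1) − 5·h(p) = (2·2^(p+1) + 7·5^(p+1)) − 5·(2·2^p + 7·5^p) = (2)·2^p·(2 − 5) = (-6)·2^p. Since 3 | h(p) by the inductive hypothesis, 3 | 5·h(p); and 3 | -6 since -6 = 3·-2. Therefore 3 | h(p+1).
Hence, by induction on n, the claim holds for every n ≥ 1.
Therefore the largest such d is 3.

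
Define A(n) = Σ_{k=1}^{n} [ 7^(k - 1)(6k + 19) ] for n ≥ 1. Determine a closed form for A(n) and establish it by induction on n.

A(n) = 7^n(n + 3) - 3

We claim A(n) = 7^n(n + 3) - 3 for all n ≥ 1.
When n = 1: A(1) = 25, and the closed form gives 25. They agree.
Suppose the result is true for n = k, so A(k) = 7^k(k + 3) - 3.
Then A(k+1) = A(k) + (7^k(6k + 25)) = (7^k(k + 3) - 3) + (7^k(6k + 25)).
Simplifying, A(k+1) = 7·7^k·k + 28·7^k - 3 = 7^(k+1)((k+1) + 3) - 3,
which is the closed form with n = k+1.
Hence, by induction on n, the claim holds for every n ≥ 1.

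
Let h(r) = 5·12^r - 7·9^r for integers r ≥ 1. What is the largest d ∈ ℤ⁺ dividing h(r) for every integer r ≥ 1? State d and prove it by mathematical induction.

Computing the first values: h(1) = -3 and h(2) = 153; gcd(-3, 153) = 3, so d ≤ 3.
We prove 3 | 5·12^r - 7·9^r for all r ≥ 1 by induction on r.
For the base case r = 1: h(1) = -3 = 3·(-1), so 3 | h(1).
For the inductive step, assume it holds for an arbitrary j ≥ 1, i.e. 3 | h(j). Then
h(j+1) − 12·h(j) = (5·12^(j+1) - 7·9^(j+1)) − 12·(5·12^j - 7·9^j) = (-7)·9^j·(9 − 12) = (21)·9^j. Since 3 | h(j) by the inductive hypothesis, 3 | 12·h(j); and 3 | 21 since 21 = 3·7. Therefore 3 | h(j+1).
By the principle of mathematical induction, the result holds for all r ≥ 1.
Therefore the largest such d is 3.

d = 3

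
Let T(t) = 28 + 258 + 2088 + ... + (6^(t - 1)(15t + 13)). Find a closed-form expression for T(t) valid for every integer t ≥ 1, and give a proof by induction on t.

T(t) = 6^t(3t + 2) - 2

We claim T(t) = 6^t(3t + 2) - 2 for all t ≥ 1.
Base step (t = 1): T(1) = 28, and the closed form gives 28. They agree.
For the inductive step, assume it holds for an arbitrary i ≥ 1, so T(i) = 6^i(3i + 2) - 2.
Then T(i+1) = T(i) + (6^i(15i + 28)) = (6^i(3i + 2) - 2) + (6^i(15i + 28)).
Simplifying, T(i+1) = 18·6^i·i + 30·6^i - 2 = 6^(i+1)(3(i+1) + 2) - 2,
which is the closed form with t = i+1.
Hence, by induction on t, the claim holds for every t ≥ 1.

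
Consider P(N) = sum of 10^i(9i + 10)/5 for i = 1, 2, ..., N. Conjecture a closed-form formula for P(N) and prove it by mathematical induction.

We claim P(N) = 2·10^N(N + 1) - 2 for all N ≥ 1.
Base case (N = 1): P(1) = 38, and the closed form gives 38. They agree.
Inductive step: suppose the statement holds for some i ≥ 1, so P(i) = 2·10^i(i + 1) - 2.
Then P(i+1) = P(i) + (10^i(18i + 38)) = (2·10^i(i + 1) - 2) + (10^i(18i + 38)).
Simplifying, P(i+1) = 20·10^i·i + 40·10^i - 2 = 2·10^(i+1)((i+1) + 1) - 2,
which is the closed form with N = i+1.
By the principle of mathematical induction, the result holds for all N ≥ 1.

P(N) = 2·10^N(N + 1) - 2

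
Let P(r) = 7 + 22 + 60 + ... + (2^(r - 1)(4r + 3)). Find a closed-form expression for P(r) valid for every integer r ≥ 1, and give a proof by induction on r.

P(r) = 2^r(4r - 1) + 1

We claim P(r) = 2^r(4r - 1) + 1 for all r ≥ 1.
Base step (r = 1): P(1) = 7, and the closed form gives 7. They agree.
Suppose the result is true for r = m, so P(m) = 2^m(4m - 1) + 1.
Then P(m+1) = P(m) + (2^m(4m + 7)) = (2^m(4m - 1) + 1) + (2^m(4m + 7)).
Simplifying, P(m+1) = 8·2^m·m + 6·2^m + 1 = 2^(m+1)(4(m+1) - 1) + 1,
which is the closed form with r = m+1.
This completes the induction.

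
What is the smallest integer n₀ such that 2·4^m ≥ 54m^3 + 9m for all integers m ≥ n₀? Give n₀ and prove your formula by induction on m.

At m = 6: 8192 < 11718, so the inequality fails and n₀ ≥ 7. We prove 2·4^m ≥ 54m^3 + 9m for all m ≥ 7.
Base step (m = 7): 2·4^m = 32768 and 54m^3 + 9m = 18585, so 32768 ≥ 18585.
Inductive step: suppose the statement holds for some r ≥ 7, so 2·4^r ≥ 54r^3 + 9r.
Then 2·4^(r + 1) = 4·(2·4^r) ≥ 4·(54r^3 + 9r).
Also, for r ≥ 7 we have 4·(54r^3 + 9r) ≥ 54(r+1)^3 + 9(r+1), since 4·(54r^3 + 9r) − (54(r+1)^3 + 9(r+1)) = 162r^3 - 162r^2 - 135r - 63, which is nonnegative for all r ≥ 7.
Combining, 2·4^(r + 1) ≥ 54(r+1)^3 + 9(r+1).
By the principle of mathematical induction, the result holds for all m ≥ 7.
Hence the smallest such n₀ is 7.

n₀ = 7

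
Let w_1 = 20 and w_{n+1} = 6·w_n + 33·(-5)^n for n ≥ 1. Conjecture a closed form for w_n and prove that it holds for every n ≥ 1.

Computing the first terms: w_1 = 20, w_2 = -45, w_3 = 555. This suggests w_n = -3(-5)^n + 5·6^(n - 1).
Base case (n = 1): the formula gives 20 = 20 = w_1.
Inductive step: assume the claim holds for n = p, so w_p = -3(-5)^p + 5·6^(p - 1).
Then w_{p+1} = 6·w_p + 33·(-5)^p = 6·(-3(-5)^p + 5·6^(p - 1)) + 33·(-5)^p = -3(-5)^(p + 1) + 5·6^p = -3(-5)^(p+1) + 5·6^((p+1) - 1),
which is the claimed formula at n = p+1.
This completes the induction.

w_n = -3(-5)^n + 5·6^(n - 1)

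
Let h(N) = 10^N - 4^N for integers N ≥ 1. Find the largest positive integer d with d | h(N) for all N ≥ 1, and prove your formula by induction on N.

d = 6

Computing the first values: h(1) = 6 and h(2) = 84; gcd(6, 84) = 6, so d ≤ 6.
We prove 6 | 10^N - 4^N for all N ≥ 1 by induction on N.
Base case (N = 1): h(1) = 6 = 6·(1), so 6 | h(1).
For the inductive step, assume it holds for an arbitrary m ≥ 1, i.e. 6 | h(m). Then
10^{m+1} − 4^{m+1} = 10·10^m − 4·4^m = 10·(10^m − 4^m) + (6)·4^m. The first term is divisible by 6 by the inductive hypothesis, and the second term (6)·4^m is divisible by 6 since 6 | 6. Hence 6 | h(m+1).
By induction, the statement is established for all N ≥ 1.
Therefore the largest such d is 6.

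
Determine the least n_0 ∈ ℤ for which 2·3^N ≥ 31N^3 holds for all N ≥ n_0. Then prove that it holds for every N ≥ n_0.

At N = 8: 13122 < 15872, so the inequality fails and n_0 ≥ 9. We prove 2·3^N ≥ 31N^3 for all N ≥ 9.
Base step (N = 9): 2·3^N = 39366 and 31N^3 = 22599, so 39366 ≥ 22599.
Inductive step: assume the claim holds for N = r, so 2·3^r ≥ 31r^3.
Then 2·3^(r + 1) = 3·(2·3^r) ≥ 3·(31r^3).
Also, for r ≥ 9 we have 3·(31r^3) ≥ 31(r+1)^3, since 3 ≥ (1 + 1/r)^3 for all r ≥ 9.
Combining, 2·3^(r + 1) ≥ 31(r+1)^3.
This completes the induction.
Hence the smallest such n_0 is 9.

n_0 = 9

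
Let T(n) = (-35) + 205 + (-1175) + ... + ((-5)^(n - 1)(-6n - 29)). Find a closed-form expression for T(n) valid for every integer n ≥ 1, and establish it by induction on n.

We claim T(n) = (-5)^n(n + 5) - 5 for all n ≥ 1.
For the base case n = 1: T(1) = -35, and the closed form gives -35. They agree.
For the inductive step, assume it holds for an arbitrary r ≥ 1, so T(r) = (-5)^r(r + 5) - 5.
Then T(r+1) = T(r) + ((-5)^r(-6r - 35)) = ((-5)^r(r + 5) - 5) + ((-5)^r(-6r - 35)).
Simplifying, T(r+1) = -5(-5)^r·r - 30(-5)^r - 5 = (-5)^(r+1)((r+1) + 5) - 5,
which is the closed form with n = r+1.
By the principle of mathematical induction, the result holds for all n ≥ 1.

T(n) = (-5)^n(n + 5) - 5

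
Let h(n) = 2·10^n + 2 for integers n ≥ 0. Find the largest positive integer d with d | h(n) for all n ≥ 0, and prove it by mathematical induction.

Computing the first values: h(0) = 4 and h(1) = 22; gcd(4, 22) = 2, so d ≤ 2.
We prove 2 | 2·10^n + 2 for all n ≥ 0 by induction on n.
Base case (n = 0): h(0) = 4 = 2·(2), so 2 | h(0).
Inductive step: suppose the statement holds for some j ≥ 0, i.e. 2 | h(j). Then
h(j+1) = 2·10^(j+1) + 2 = 10·(2·10^j + 2) - 18 = 10·h(j) - 18. The first term is divisible by 2 by the inductive hypothesis, and -18 is divisible by 2. Hence 2 | h(j+1).
By induction, the statement is established for all n ≥ 0.
Therefore the largest such d is 2.

d = 2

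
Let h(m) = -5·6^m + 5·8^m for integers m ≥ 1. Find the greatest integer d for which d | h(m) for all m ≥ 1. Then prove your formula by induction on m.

d = 10

Computing the first values: h(1) = 10 and h(2) = 140; gcd(10, 140) = 10, so d ≤ 10.
We prove 10 | -5·6^m + 5·8^m for all m ≥ 1 by induction on m.
Base step (m = 1): h(1) = 10 = 10·(1), so 10 | h(1).
For the inductive step, assume it holds for an arbitrary p ≥ 1, i.e. 10 | h(p). Then
h(p+1) − 8·h(p) = (-5·6^(p+1) + 5·8^(p+1)) − 8·(-5·6^p + 5·8^p) = (-5)·6^p·(6 − 8) = (10)·6^p. Since 10 | h(p) by the inductive hypothesis, 10 | 8·h(p); and 10 | 10 since 10 = 10·1. Therefore 10 | h(p+1).
By the principle of mathematical induction, the result holds for all m ≥ 1.
Therefore the largest such d is 10.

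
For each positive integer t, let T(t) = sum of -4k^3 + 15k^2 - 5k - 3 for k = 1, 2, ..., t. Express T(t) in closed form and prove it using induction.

We claim T(t) = -t(t^3 - 3t^2 - 4t + 3) for all t ≥ 1.
When t = 1: T(1) = 3, and the closed form gives 3. They agree.
Suppose the result is true for t = k, so T(k) = k(-k^3 + 3k^2 + 4k - 3).
Then T(k+1) = T(k) + (-4k^3 + 3k^2 + 13k + 3) = (k(-k^3 + 3k^2 + 4k - 3)) + (-4k^3 + 3k^2 + 13k + 3).
Simplifying, T(k+1) = -(k + 1)(k^3 - 7k - 3) = -(k+1)((k+1)^3 - 3(k+1)^2 - 4(k+1) + 3),
which is the closed form with t = k+1.
By induction, the statement is established for all t ≥ 1.

T(t) = -t(t^3 - 3t^2 - 4t + 3)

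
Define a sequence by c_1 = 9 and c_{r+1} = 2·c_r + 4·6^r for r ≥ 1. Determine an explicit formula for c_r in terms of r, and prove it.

c_r = 3·2^(r - 1) + 6^r

Computing the first terms: c_1 = 9, c_2 = 42, c_3 = 228. This suggests c_r = 3·2^(r - 1) + 6^r.
When r = 1: the formula gives 9 = 9 = c_1.
Inductive step: assume the claim holds for r = i, so c_i = 3·2^(i - 1) + 6^i.
Then c_{i+1} = 2·c_i + 4·6^i = 2·(3·2^(i - 1) + 6^i) + 4·6^i = 3·2^i + 6^(i + 1) = 3·2^((i+1) - 1) + 6^(i+1),
which is the claimed formula at r = i+1.
By induction, the statement is established for all r ≥ 1.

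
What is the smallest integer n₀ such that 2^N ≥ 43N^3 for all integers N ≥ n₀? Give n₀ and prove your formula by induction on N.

n₀ = 18

At N = 17: 131072 < 211259, so the inequality fails and n₀ ≥ 18. We prove 2^N ≥ 43N^3 for all N ≥ 18.
Base step (N = 18): 2^N = 262144 and 43N^3 = 250776, so 262144 ≥ 250776.
Suppose the result is true for N = p, so 2^p ≥ 43p^3.
Then 2^(p + 1) = 2·(2^p) ≥ 2·(43p^3).
Also, for p ≥ 18 we have 2·(43p^3) ≥ 43(p+1)^3, since 2 ≥ (1 + 1/p)^3 for all p ≥ 18.
Combining, 2^(p + 1) ≥ 43(p+1)^3.
This completes the induction.
Hence the smallest such n₀ is 18.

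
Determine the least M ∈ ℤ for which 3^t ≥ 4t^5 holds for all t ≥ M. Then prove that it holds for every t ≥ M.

M = 13

At t = 12: 531441 < 995328, so the inequality fails and M ≥ 13. We prove 3^t ≥ 4t^5 for all t ≥ 13.
Base step (t = 13): 3^t = 1594323 and 4t^5 = 1485172, so 1594323 ≥ 1485172.
For the inductive step, assume it holds for an arbitrary j ≥ 13, so 3^j ≥ 4j^5.
Then 3^(j + 1) = 3·(3^j) ≥ 3·(4j^5).
Also, for j ≥ 13 we have 3·(4j^5) ≥ 4(j+1)^5, since 3 ≥ (1 + 1/j)^5 for all j ≥ 13.
Combining, 3^(j + 1) ≥ 4(j+1)^5.
By the principle of mathematical induction, the result holds for all t ≥ 13.
Hence the smallest such M is 13.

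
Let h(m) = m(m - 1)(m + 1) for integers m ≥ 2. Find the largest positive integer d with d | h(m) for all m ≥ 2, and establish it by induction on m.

d = 6

Computing the first values: h(2) = 6 and h(3) = 24; gcd(6, 24) = 6, so d ≤ 6.
We prove 6 | m(m - 1)(m + 1) for all m ≥ 2 by induction on m.
Base case (m = 2): h(2) = 6 = 6·(1), so 6 | h(2).
Suppose the result is true for m = i, i.e. 6 | h(i). Then
h(i+1) − h(i) = i·(i+1)·(i+2) − (i-1)·i·(i+1) = i·(i+1)·[(i+2) − (i-1)] = 3·i·(i+1). The product of 2 consecutive integers is divisible by (2)! = 2, so h(i+1) − h(i) is divisible by 3·2 = 6. By the inductive hypothesis 6 | h(i), hence 6 | h(i+1).
By the principle of mathematical induction, the result holds for all m ≥ 2.
Therefore the largest such d is 6.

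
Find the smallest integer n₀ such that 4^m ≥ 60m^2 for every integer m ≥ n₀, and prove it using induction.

n₀ = 6

At m = 5: 1024 < 1500, so the inequality fails and n₀ ≥ 6. We prove 4^m ≥ 60m^2 for all m ≥ 6.
Base case (m = 6): 4^m = 4096 and 60m^2 = 2160, so 4096 ≥ 2160.
Inductive step: suppose the statement holds for some r ≥ 6, so 4^r ≥ 60r^2.
Then 4^(r + 1) = 4·(4^r) ≥ 4·(60r^2).
Also, for r ≥ 6 we have 4·(60r^2) ≥ 60(r+1)^2, since 4 ≥ (1 + 1/r)^2 for all r ≥ 6.
Combining, 4^(r + 1) ≥ 60(r+1)^2.
By the principle of mathematical induction, the result holds for all m ≥ 6.
Hence the smallest such n₀ is 6.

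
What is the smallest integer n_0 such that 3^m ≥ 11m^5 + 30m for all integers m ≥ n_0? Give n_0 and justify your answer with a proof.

At m = 14: 4782969 < 5916484, so the inequality fails and n_0 ≥ 15. We prove 3^m ≥ 11m^5 + 30m for all m ≥ 15.
Base case (m = 15): 3^m = 14348907 and 11m^5 + 30m = 8353575, so 14348907 ≥ 8353575.
For the inductive step, assume it holds for an arbitrary p ≥ 15, so 3^p ≥ 11p^5 + 30p.
Then 3^(p + 1) = 3·(3^p) ≥ 3·(11p^5 + 30p).
Also, for p ≥ 15 we have 3·(11p^5 + 30p) ≥ 11(p+1)^5 + 30(p+1), since 3·(11p^5 + 30p) − (11(p+1)^5 + 30(p+1)) = 22p^5 - 55p^4 - 110p^3 - 110p^2 + 5p - 41, which is nonnegative for all p ≥ 15.
Combining, 3^(p + 1) ≥ 11(p+1)^5 + 30(p+1).
By the principle of mathematical induction, the result holds for all m ≥ 15.
Hence the smallest such n_0 is 15.

n_0 = 15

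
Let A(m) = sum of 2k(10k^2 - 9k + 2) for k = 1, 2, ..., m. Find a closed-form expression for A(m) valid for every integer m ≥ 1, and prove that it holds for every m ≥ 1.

A(m) = m(m + 1)(5m^2 - m - 1)

We claim A(m) = m(m + 1)(5m^2 - m - 1) for all m ≥ 1.
Base case (m = 1): A(1) = 6, and the closed form gives 6. They agree.
Inductive step: suppose the statement holds for some k ≥ 1, so A(k) = k(5k^3 + 4k^2 - 2k - 1).
Then A(k+1) = A(k) + (20k^3 + 42k^2 + 28k + 6) = (k(5k^3 + 4k^2 - 2k - 1)) + (20k^3 + 42k^2 + 28k + 6).
Simplifying, A(k+1) = (k + 1)(k + 2)(5k^2 + 9k + 3) = (k+1)((k+1) + 1)(5(k+1)^2 - (k+1) - 1),
which is the closed form with m = k+1.
Hence, by induction on m, the claim holds for every m ≥ 1.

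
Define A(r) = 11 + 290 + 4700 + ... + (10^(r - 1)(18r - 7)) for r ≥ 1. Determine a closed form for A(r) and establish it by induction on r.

We claim A(r) = 10^r(2r - 1) + 1 for all r ≥ 1.
For the base case r = 1: A(1) = 11, and the closed form gives 11. They agree.
Inductive step: assume the claim holds for r = j, so A(j) = 10^j(2j - 1) + 1.
Then A(j+1) = A(j) + (10^j(18j + 11)) = (10^j(2j - 1) + 1) + (10^j(18j + 11)).
Simplifying, A(j+1) = 20·10^j·j + 10·10^j + 1 = 10^(j+1)(2(j+1) - 1) + 1,
which is the closed form with r = j+1.
By the principle of mathematical induction, the result holds for all r ≥ 1.

A(r) = 10^r(2r - 1) + 1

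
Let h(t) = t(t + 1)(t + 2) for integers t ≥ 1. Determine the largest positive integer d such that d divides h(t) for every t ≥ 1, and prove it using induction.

Computing the first values: h(1) = 6 and h(2) = 24; gcd(6, 24) = 6, so d ≤ 6.
We prove 6 | t(t + 1)(t + 2) for all t ≥ 1 by induction on t.
For the base case t = 1: h(1) = 6 = 6·(1), so 6 | h(1).
Inductive step: suppose the statement holds for some i ≥ 1, i.e. 6 | h(i). Then
h(i+1) − h(i) = (i+1)·(i+2)·(i+3) − i·(i+1)·(i+2) = (i+1)·(i+2)·[(i+3) − i] = 3·(i+1)·(i+2). The product of 2 consecutive integers is divisible by (2)! = 2, so h(i+1) − h(i) is divisible by 3·2 = 6. By the inductive hypothesis 6 | h(i), hence 6 | h(i+1).
Hence, by induction on t, the claim holds for every t ≥ 1.
Therefore the largest such d is 6.

d = 6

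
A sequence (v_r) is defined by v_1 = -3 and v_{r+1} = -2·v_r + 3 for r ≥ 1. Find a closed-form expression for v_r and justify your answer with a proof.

v_r = -(-2)^(r + 1) + 1

Computing the first terms: v_1 = -3, v_2 = 9, v_3 = -15. This suggests v_r = -(-2)^(r + 1) + 1.
Base case (r = 1): the formula gives -3 = -3 = v_1.
Inductive step: suppose the statement holds for some k ≥ 1, so v_k = -(-2)^(k + 1) + 1.
Then v_{k+1} = -2·v_k + 3 = -2·(-(-2)^(k + 1) + 1) + 3 = -(-2)^(k + 2) + 1 = -(-2)^((k+1) + 1) + 1,
which is the claimed formula at r = k+1.
Hence, by induction on r, the claim holds for every r ≥ 1.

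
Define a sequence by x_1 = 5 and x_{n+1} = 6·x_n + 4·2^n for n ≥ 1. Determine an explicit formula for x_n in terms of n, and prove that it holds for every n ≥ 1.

Computing the first terms: x_1 = 5, x_2 = 38, x_3 = 244. This suggests x_n = -2^n + 7·6^(n - 1).
Base case (n = 1): the formula gives 5 = 5 = x_1.
For the inductive step, assume it holds for an arbitrary j ≥ 1, so x_j = -2^j + 7·6^(j - 1).
Then x_{j+1} = 6·x_j + 4·2^j = 6·(-2^j + 7·6^(j - 1)) + 4·2^j = -2^(j + 1) + 7·6^j = -2^(j+1) + 7·6^((j+1) - 1),
which is the claimed formula at n = j+1.
This completes the induction.

x_n = -2^n + 7·6^(n - 1)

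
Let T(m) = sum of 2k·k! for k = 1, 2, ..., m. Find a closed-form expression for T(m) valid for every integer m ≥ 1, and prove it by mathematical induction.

We claim T(m) = (2m + 2)m! - 2 for all m ≥ 1.
When m = 1: T(1) = 2, and the closed form gives 2. They agree.
For the inductive step, assume it holds for an arbitrary k ≥ 1, so T(k) = (2k + 2)k! - 2.
Then T(k+1) = T(k) + (2(k + 1)(k + 1)!) = ((2k + 2)k! - 2) + (2(k + 1)(k + 1)!).
Simplifying, T(k+1) = (2(k+1) + 2)(k+1)! - 2,
which is the closed form with m = k+1.
By the principle of mathematical induction, the result holds for all m ≥ 1.

T(m) = (2m + 2)m! - 2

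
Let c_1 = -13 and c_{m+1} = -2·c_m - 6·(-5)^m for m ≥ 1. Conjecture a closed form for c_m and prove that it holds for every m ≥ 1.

c_m = -3(-2)^(m - 1) + 2(-5)^m

Computing the first terms: c_1 = -13, c_2 = 56, c_3 = -262. This suggests c_m = -3(-2)^(m - 1) + 2(-5)^m.
Base step (m = 1): the formula gives -13 = -13 = c_1.
Suppose the result is true for m = i, so c_i = -3(-2)^(i - 1) + 2(-5)^i.
Then c_{i+1} = -2·c_i - 6·(-5)^i = -2·(-3(-2)^(i - 1) + 2(-5)^i) - 6·(-5)^i = -3(-2)^i + 2(-5)^(i + 1) = -3(-2)^((i+1) - 1) + 2(-5)^(i+1),
which is the claimed formula at m = i+1.
By induction, the statement is established for all m ≥ 1.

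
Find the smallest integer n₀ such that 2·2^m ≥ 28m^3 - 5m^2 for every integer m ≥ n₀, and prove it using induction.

At m = 15: 65536 < 93375, so the inequality fails and n₀ ≥ 16. We prove 2·2^m ≥ 28m^3 - 5m^2 for all m ≥ 16.
Base case (m = 16): 2·2^m = 131072 and 28m^3 - 5m^2 = 113408, so 131072 ≥ 113408.
Inductive step: assume the claim holds for m = k, so 2·2^k ≥ 28k^3 - 5k^2.
Then 2·2^(k + 1) = 2·(2·2^k) ≥ 2·(28k^3 - 5k^2).
Also, for k ≥ 16 we have 2·(28k^3 - 5k^2) ≥ 28(k+1)^3 - 5(k+1)^2, since 2·(28k^3 - 5k^2) − (28(k+1)^3 - 5(k+1)^2) = 28k^3 - 89k^2 - 74k - 23, which is nonnegative for all k ≥ 16.
Combining, 2·2^(k + 1) ≥ 28(k+1)^3 - 5(k+1)^2.
This completes the induction.
Hence the smallest such n₀ is 16.

n₀ = 16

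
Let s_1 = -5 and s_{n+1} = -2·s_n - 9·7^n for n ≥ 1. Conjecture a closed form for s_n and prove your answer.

s_n = -(-2)^n - 7^n

Computing the first terms: s_1 = -5, s_2 = -53, s_3 = -335. This suggests s_n = -(-2)^n - 7^n.
When n = 1: the formula gives -5 = -5 = s_1.
Suppose the result is true for n = k, so s_k = -(-2)^k - 7^k.
Then s_{k+1} = -2·s_k - 9·7^k = -2·(-(-2)^k - 7^k) - 9·7^k = -(-2)^(k + 1) - 7^(k + 1),
which is the claimed formula at n = k+1.
This completes the induction.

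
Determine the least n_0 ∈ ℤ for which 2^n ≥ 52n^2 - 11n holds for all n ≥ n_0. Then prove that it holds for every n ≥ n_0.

At n = 13: 8192 < 8645, so the inequality fails and n_0 ≥ 14. We prove 2^n ≥ 52n^2 - 11n for all n ≥ 14.
When n = 14: 2^n = 16384 and 52n^2 - 11n = 10038, so 16384 ≥ 10038.
Inductive step: assume the claim holds for n = m, so 2^m ≥ 52m^2 - 11m.
Then 2^(m + 1) = 2·(2^m) ≥ 2·(52m^2 - 11m).
Also, for m ≥ 14 we have 2·(52m^2 - 11m) ≥ 52(m+1)^2 - 11(m+1), since 2·(52m^2 - 11m) − (52(m+1)^2 - 11(m+1)) = 52m^2 - 115m - 41, which is nonnegative for all m ≥ 14.
Combining, 2^(m + 1) ≥ 52(m+1)^2 - 11(m+1).
Hence, by induction on n, the claim holds for every n ≥ 14.
Hence the smallest such n_0 is 14.

n_0 = 14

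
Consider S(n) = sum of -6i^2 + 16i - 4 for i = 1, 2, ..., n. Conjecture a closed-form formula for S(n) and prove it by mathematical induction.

We claim S(n) = -n(n - 3)(2n + 1) for all n ≥ 1.
Base step (n = 1): S(1) = 6, and the closed form gives 6. They agree.
Inductive step: assume the claim holds for n = i, so S(i) = i(-2i^2 + 5i + 3).
Then S(i+1) = S(i) + (-6i^2 + 4i + 6) = (i(-2i^2 + 5i + 3)) + (-6i^2 + 4i + 6).
Simplifying, S(i+1) = -(i - 2)(i + 1)(2i + 3) = -(i+1)((i+1) - 3)(2(i+1) + 1),
which is the closed form with n = i+1.
By the principle of mathematical induction, the result holds for all n ≥ 1.

S(n) = -n(n - 3)(2n + 1)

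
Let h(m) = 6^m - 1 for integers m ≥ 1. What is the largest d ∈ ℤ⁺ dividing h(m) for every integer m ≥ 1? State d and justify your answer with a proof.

Computing the first values: h(1) = 5 and h(2) = 35; gcd(5, 35) = 5, so d ≤ 5.
We prove 5 | 6^m - 1 for all m ≥ 1 by induction on m.
For the base case m = 1: h(1) = 5 = 5·(1), so 5 | h(1).
Inductive step: assume the claim holds for m = p, i.e. 5 | h(p). Then
6^{p+1} − 1^{p+1} = 6·6^p − 1·1^p = 6·(6^p − 1^p) + (5)·1^p. The first term is divisible by 5 by the inductive hypothesis, and the second term (5)·1^p is divisible by 5 since 5 | 5. Hence 5 | h(p+1).
This completes the induction.
Therefore the largest such d is 5.

d = 5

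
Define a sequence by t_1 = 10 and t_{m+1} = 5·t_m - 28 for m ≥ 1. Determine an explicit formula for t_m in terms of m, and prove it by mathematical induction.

t_m = 3·5^(m - 1) + 7

Computing the first terms: t_1 = 10, t_2 = 22, t_3 = 82. This suggests t_m = 3·5^(m - 1) + 7.
Base step (m = 1): the formula gives 10 = 10 = t_1.
Inductive step: assume the claim holds for m = r, so t_r = 3·5^(r - 1) + 7.
Then t_{r+1} = 5·t_r - 28 = 5·(3·5^(r - 1) + 7) - 28 = 3·5^r + 7 = 3·5^((r+1) - 1) + 7,
which is the claimed formula at m = r+1.
Hence, by induction on m, the claim holds for every m ≥ 1.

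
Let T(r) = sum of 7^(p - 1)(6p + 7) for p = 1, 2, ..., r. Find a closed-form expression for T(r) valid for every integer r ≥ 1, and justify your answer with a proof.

We claim T(r) = 7^r(r + 1) - 1 for all r ≥ 1.
Base step (r = 1): T(1) = 13, and the closed form gives 13. They agree.
Inductive step: assume the claim holds for r = p, so T(p) = 7^p(p + 1) - 1.
Then T(p+1) = T(p) + (7^p(6p + 13)) = (7^p(p + 1) - 1) + (7^p(6p + 13)).
Simplifying, T(p+1) = 7·7^p·p + 14·7^p - 1 = 7^(p+1)((p+1) + 1) - 1,
which is the closed form with r = p+1.
By induction, the statement is established for all r ≥ 1.

T(r) = 7^r(r + 1) - 1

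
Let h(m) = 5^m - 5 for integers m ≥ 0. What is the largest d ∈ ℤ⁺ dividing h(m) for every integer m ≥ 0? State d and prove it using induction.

d = 4

Computing the first values: h(0) = -4 and h(1) = 0; gcd(-4, 0) = 4, so d ≤ 4.
We prove 4 | 5^m - 5 for all m ≥ 0 by induction on m.
Base case (m = 0): h(0) = -4 = 4·(-1), so 4 | h(0).
Inductive step: assume the claim holds for m = k, i.e. 4 | h(k). Then
h(k+1) = 5^(k+1) - 5 = 5·(5^k - 5) + 20 = 5·h(k) + 20. The first term is divisible by 4 by the inductive hypothesis, and 20 is divisible by 4. Hence 4 | h(k+1).
Hence, by induction on m, the claim holds for every m ≥ 0.
Therefore the largest such d is 4.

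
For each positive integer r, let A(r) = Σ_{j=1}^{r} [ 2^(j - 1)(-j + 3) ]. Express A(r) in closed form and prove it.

A(r) = 2^r(-r + 4) - 4

We claim A(r) = 2^r(-r + 4) - 4 for all r ≥ 1.
Base step (r = 1): A(1) = 2, and the closed form gives 2. They agree.
Inductive step: suppose the statement holds for some j ≥ 1, so A(j) = 2^j(-j + 4) - 4.
Then A(j+1) = A(j) + (2^j(-j + 2)) = (2^j(-j + 4) - 4) + (2^j(-j + 2)).
Simplifying, A(j+1) = -2·2^j·j + 6·2^j - 4 = 2^(j+1)(-(j+1) + 4) - 4,
which is the closed form with r = j+1.
Hence, by induction on r, the claim holds for every r ≥ 1.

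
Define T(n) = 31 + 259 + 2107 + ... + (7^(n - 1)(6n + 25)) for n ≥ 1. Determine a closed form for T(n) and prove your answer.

T(n) = 7^n(n + 4) - 4

We claim T(n) = 7^n(n + 4) - 4 for all n ≥ 1.
Base case (n = 1): T(1) = 31, and the closed form gives 31. They agree.
For the inductive step, assume it holds for an arbitrary p ≥ 1, so T(p) = 7^p(p + 4) - 4.
Then T(p+1) = T(p) + (7^p(6p + 31)) = (7^p(p + 4) - 4) + (7^p(6p + 31)).
Simplifying, T(p+1) = 7·7^p·p + 35·7^p - 4 = 7^(p+1)((p+1) + 4) - 4,
which is the closed form with n = p+1.
By induction, the statement is established for all n ≥ 1.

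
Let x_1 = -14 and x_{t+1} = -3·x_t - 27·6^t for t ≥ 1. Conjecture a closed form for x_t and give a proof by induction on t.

x_t = 4(-3)^(t - 1) - 3·6^t

Computing the first terms: x_1 = -14, x_2 = -120, x_3 = -612. This suggests x_t = 4(-3)^(t - 1) - 3·6^t.
For the base case t = 1: the formula gives -14 = -14 = x_1.
Inductive step: suppose the statement holds for some p ≥ 1, so x_p = 4(-3)^(p - 1) - 3·6^p.
Then x_{p+1} = -3·x_p - 27·6^p = -3·(4(-3)^(p - 1) - 3·6^p) - 27·6^p = 4(-3)^p - 3·6^(p + 1) = 4(-3)^((p+1) - 1) - 3·6^(p+1),
which is the claimed formula at t = p+1.
Hence, by induction on t, the claim holds for every t ≥ 1.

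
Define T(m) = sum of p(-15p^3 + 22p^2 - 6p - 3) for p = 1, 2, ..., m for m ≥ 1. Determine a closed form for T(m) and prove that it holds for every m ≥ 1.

We claim T(m) = -m(m + 1)(3m^3 - m^2 - 3m + 2) for all m ≥ 1.
Base step (m = 1): T(1) = -2, and the closed form gives -2. They agree.
Inductive step: suppose the statement holds for some p ≥ 1, so T(p) = p(-3p^4 - 2p^3 + 4p^2 + p - 2).
Then T(p+1) = T(p) + (-15p^4 - 38p^3 - 30p^2 - 9p - 2) = (p(-3p^4 - 2p^3 + 4p^2 + p - 2)) + (-15p^4 - 38p^3 - 30p^2 - 9p - 2).
Simplifying, T(p+1) = -(p + 1)(p + 2)(3p^3 + 8p^2 + 4p + 1) = -(p+1)((p+1) + 1)(3(p+1)^3 - (p+1)^2 - 3(p+1) + 2),
which is the closed form with m = p+1.
Hence, by induction on m, the claim holds for every m ≥ 1.

T(m) = -m(m + 1)(3m^3 - m^2 - 3m + 2)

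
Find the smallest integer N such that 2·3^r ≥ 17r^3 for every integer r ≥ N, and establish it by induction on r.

At r = 7: 4374 < 5831, so the inequality fails and N ≥ 8. We prove 2·3^r ≥ 17r^3 for all r ≥ 8.
Base step (r = 8): 2·3^r = 13122 and 17r^3 = 8704, so 13122 ≥ 8704.
Suppose the result is true for r = i, so 2·3^i ≥ 17i^3.
Then 2·3^(i + 1) = 3·(2·3^i) ≥ 3·(17i^3).
Also, for i ≥ 8 we have 3·(17i^3) ≥ 17(i+1)^3, since 3 ≥ (1 + 1/i)^3 for all i ≥ 8.
Combining, 2·3^(i + 1) ≥ 17(i+1)^3.
Hence, by induction on r, the claim holds for every r ≥ 8.
Hence the smallest such N is 8.

N = 8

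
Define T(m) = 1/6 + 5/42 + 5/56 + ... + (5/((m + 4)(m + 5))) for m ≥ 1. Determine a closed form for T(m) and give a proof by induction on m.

We claim T(m) = m/(m + 5) for all m ≥ 1.
When m = 1: T(1) = 1/6, and the closed form gives 1/6. They agree.
Inductive step: suppose the statement holds for some i ≥ 1, so T(i) = i/(i + 5).
Then T(i+1) = T(i) + (5/((i + 5)(i + 6))) = (i/(i + 5)) + (5/((i + 5)(i + 6))).
Simplifying, T(i+1) = (i + 1)/(i + 6) = (i+1)/((i+1) + 5),
which is the closed form with m = i+1.
This completes the induction.

T(m) = m/(m + 5)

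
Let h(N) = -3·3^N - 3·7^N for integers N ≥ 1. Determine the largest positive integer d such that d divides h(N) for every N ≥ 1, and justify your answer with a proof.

d = 6

Computing the first values: h(1) = -30 and h(2) = -174; gcd(-30, -174) = 6, so d ≤ 6.
We prove 6 | -3·3^N - 3·7^N for all N ≥ 1 by induction on N.
Base step (N = 1): h(1) = -30 = 6·(-5), so 6 | h(1).
Inductive step: suppose the statement holds for some j ≥ 1, i.e. 6 | h(j). Then
h(j+1) − 7·h(j) = (-3·3^(j+1) - 3·7^(j+1)) − 7·(-3·3^j - 3·7^j) = (-3)·3^j·(3 − 7) = (12)·3^j. Since 6 | h(j) by the inductive hypothesis, 6 | 7·h(j); and 6 | 12 since 12 = 6·2. Therefore 6 | h(j+1).
This completes the induction.
Therefore the largest such d is 6.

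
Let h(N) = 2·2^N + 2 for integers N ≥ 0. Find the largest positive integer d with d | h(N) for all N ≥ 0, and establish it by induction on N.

d = 2

Computing the first values: h(0) = 4 and h(1) = 6; gcd(4, 6) = 2, so d ≤ 2.
We prove 2 | 2·2^N + 2 for all N ≥ 0 by induction on N.
Base case (N = 0): h(0) = 4 = 2·(2), so 2 | h(0).
Inductive step: assume the claim holds for N = i, i.e. 2 | h(i). Then
h(i+1) = 2·2^(i+1) + 2 = 2·(2·2^i + 2) - 2 = 2·h(i) - 2. The first term is divisible by 2 by the inductive hypothesis, and -2 is divisible by 2. Hence 2 | h(i+1).
By the principle of mathematical induction, the result holds for all N ≥ 0.
Therefore the largest such d is 2.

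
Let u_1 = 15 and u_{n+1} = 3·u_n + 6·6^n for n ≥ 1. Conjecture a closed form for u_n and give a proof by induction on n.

u_n = 3^n + 2·6^n

Computing the first terms: u_1 = 15, u_2 = 81, u_3 = 459. This suggests u_n = 3^n + 2·6^n.
Base step (n = 1): the formula gives 15 = 15 = u_1.
Suppose the result is true for n = j, so u_j = 3^j + 2·6^j.
Then u_{j+1} = 3·u_j + 6·6^j = 3·(3^j + 2·6^j) + 6·6^j = 3^(j + 1) + 2·6^(j + 1),
which is the claimed formula at n = j+1.
By induction, the statement is established for all n ≥ 1.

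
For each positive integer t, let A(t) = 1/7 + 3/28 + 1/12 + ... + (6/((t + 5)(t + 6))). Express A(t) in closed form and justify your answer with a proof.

A(t) = t/(t + 6)

We claim A(t) = t/(t + 6) for all t ≥ 1.
For the base case t = 1: A(1) = 1/7, and the closed form gives 1/7. They agree.
Inductive step: suppose the statement holds for some m ≥ 1, so A(m) = m/(m + 6).
Then A(m+1) = A(m) + (6/((m + 6)(m + 7))) = (m/(m + 6)) + (6/((m + 6)(m + 7))).
Simplifying, A(m+1) = (m + 1)/(m + 7) = (m+1)/((m+1) + 6),
which is the closed form with t = m+1.
By the principle of mathematical induction, the result holds for all t ≥ 1.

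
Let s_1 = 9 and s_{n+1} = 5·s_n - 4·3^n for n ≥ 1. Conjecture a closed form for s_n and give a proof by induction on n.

s_n = 2·3^n + 3·5^(n - 1)

Computing the first terms: s_1 = 9, s_2 = 33, s_3 = 129. This suggests s_n = 2·3^n + 3·5^(n - 1).
For the base case n = 1: the formula gives 9 = 9 = s_1.
Inductive step: assume the claim holds for n = j, so s_j = 2·3^j + 3·5^(j - 1).
Then s_{j+1} = 5·s_j - 4·3^j = 5·(2·3^j + 3·5^(j - 1)) - 4·3^j = 2·3^(j + 1) + 3·5^j = 2·3^(j+1) + 3·5^((j+1) - 1),
which is the claimed formula at n = j+1.
This completes the induction.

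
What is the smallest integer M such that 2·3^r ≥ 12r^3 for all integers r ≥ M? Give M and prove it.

At r = 6: 1458 < 2592, so the inequality fails and M ≥ 7. We prove 2·3^r ≥ 12r^3 for all r ≥ 7.
Base case (r = 7): 2·3^r = 4374 and 12r^3 = 4116, so 4374 ≥ 4116.
For the inductive step, assume it holds for an arbitrary i ≥ 7, so 2·3^i ≥ 12i^3.
Then 2·3^(i + 1) = 3·(2·3^i) ≥ 3·(12i^3).
Also, for i ≥ 7 we have 3·(12i^3) ≥ 12(i+1)^3, since 3 ≥ (1 + 1/i)^3 for all i ≥ 7.
Combining, 2·3^(i + 1) ≥ 12(i+1)^3.
This completes the induction.
Hence the smallest such M is 7.

M = 7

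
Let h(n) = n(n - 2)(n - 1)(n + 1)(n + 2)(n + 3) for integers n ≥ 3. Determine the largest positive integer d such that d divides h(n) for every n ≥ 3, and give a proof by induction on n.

Computing the first values: h(3) = 720 and h(4) = 5040; gcd(720, 5040) = 720, so d ≤ 720.
We prove 720 | n(n - 2)(n - 1)(n + 1)(n + 2)(n + 3) for all n ≥ 3 by induction on n.
When n = 3: h(3) = 720 = 720·(1), so 720 | h(3).
Suppose the result is true for n = p, i.e. 720 | h(p). Then
h(p+1) − h(p) = (p-1)·p·(p+1)·(p+2)·(p+3)·(p+4) − (p-2)·(p-1)·p·(p+1)·(p+2)·(p+3) = (p-1)·p·(p+1)·(p+2)·(p+3)·[(p+4) − (p-2)] = 6·(p-1)·p·(p+1)·(p+2)·(p+3). The product of 5 consecutive integers is divisible by (5)! = 120, so h(p+1) − h(p) is divisible by 6·120 = 720. By the inductive hypothesis 720 | h(p), hence 720 | h(p+1).
Hence, by induction on n, the claim holds for every n ≥ 3.
Therefore the largest such d is 720.

d = 720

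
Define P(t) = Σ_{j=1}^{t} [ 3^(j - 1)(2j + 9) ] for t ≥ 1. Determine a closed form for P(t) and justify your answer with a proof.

We claim P(t) = 3^t(t + 4) - 4 for all t ≥ 1.
Base step (t = 1): P(1) = 11, and the closed form gives 11. They agree.
Inductive step: assume the claim holds for t = j, so P(j) = 3^j(j + 4) - 4.
Then P(j+1) = P(j) + (3^j(2j + 11)) = (3^j(j + 4) - 4) + (3^j(2j + 11)).
Simplifying, P(j+1) = 3·3^j·j + 15·3^j - 4 = 3^(j+1)((j+1) + 4) - 4,
which is the closed form with t = j+1.
By the principle of mathematical induction, the result holds for all t ≥ 1.

P(t) = 3^t(t + 4) - 4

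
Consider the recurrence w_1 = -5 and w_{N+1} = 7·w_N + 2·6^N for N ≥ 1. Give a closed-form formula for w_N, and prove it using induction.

Computing the first terms: w_1 = -5, w_2 = -23, w_3 = -89. This suggests w_N = -2·6^N + 7^N.
For the base case N = 1: the formula gives -5 = -5 = w_1.
Inductive step: assume the claim holds for N = k, so w_k = -2·6^k + 7^k.
Then w_{k+1} = 7·w_k + 2·6^k = 7·(-2·6^k + 7^k) + 2·6^k = -2·6^(k + 1) + 7^(k + 1),
which is the claimed formula at N = k+1.
By induction, the statement is established for all N ≥ 1.

w_N = -2·6^N + 7^N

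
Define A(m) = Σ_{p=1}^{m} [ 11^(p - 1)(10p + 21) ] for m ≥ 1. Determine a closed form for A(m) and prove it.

We claim A(m) = 11^m(m + 2) - 2 for all m ≥ 1.
When m = 1: A(1) = 31, and the closed form gives 31. They agree.
For the inductive step, assume it holds for an arbitrary p ≥ 1, so A(p) = 11^p(p + 2) - 2.
Then A(p+1) = A(p) + (11^p(10p + 31)) = (11^p(p + 2) - 2) + (11^p(10p + 31)).
Simplifying, A(p+1) = 11·11^p·p + 33·11^p - 2 = 11^(p+1)((p+1) + 2) - 2,
which is the closed form with m = p+1.
This completes the induction.

A(m) = 11^m(m + 2) - 2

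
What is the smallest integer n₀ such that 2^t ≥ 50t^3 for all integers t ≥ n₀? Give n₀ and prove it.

n₀ = 19

At t = 18: 262144 < 291600, so the inequality fails and n₀ ≥ 19. We prove 2^t ≥ 50t^3 for all t ≥ 19.
Base step (t = 19): 2^t = 524288 and 50t^3 = 342950, so 524288 ≥ 342950.
For the inductive step, assume it holds for an arbitrary m ≥ 19, so 2^m ≥ 50m^3.
Then 2^(m + 1) = 2·(2^m) ≥ 2·(50m^3).
Also, for m ≥ 19 we have 2·(50m^3) ≥ 50(m+1)^3, since 2 ≥ (1 + 1/m)^3 for all m ≥ 19.
Combining, 2^(m + 1) ≥ 50(m+1)^3.
Hence, by induction on t, the claim holds for every t ≥ 19.
Hence the smallest such n₀ is 19.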